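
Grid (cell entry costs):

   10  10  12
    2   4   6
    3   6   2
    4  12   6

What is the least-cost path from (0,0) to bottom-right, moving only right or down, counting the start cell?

29

One optimal route is [0,0]→[1,0]→[2,0]→[2,1]→[2,2]→[3,2].
Its cost is 10 + 2 + 3 + 6 + 2 + 6 = 29.
For comparison, the top-then-right route costs 46.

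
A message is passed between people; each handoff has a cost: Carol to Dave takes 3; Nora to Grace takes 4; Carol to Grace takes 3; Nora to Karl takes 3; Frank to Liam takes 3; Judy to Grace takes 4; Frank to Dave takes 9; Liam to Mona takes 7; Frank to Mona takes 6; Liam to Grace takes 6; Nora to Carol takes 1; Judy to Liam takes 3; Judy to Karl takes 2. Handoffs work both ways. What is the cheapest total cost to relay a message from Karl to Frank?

Checking several routes:
Karl -> Judy -> Grace -> Liam -> Frank: 2 + 4 + 6 + 3 = 15
Karl -> Nora -> Carol -> Dave -> Frank: 3 + 1 + 3 + 9 = 16
Karl -> Nora -> Carol -> Grace -> Liam -> Frank: 3 + 1 + 3 + 6 + 3 = 16
Karl -> Nora -> Grace -> Liam -> Frank: 3 + 4 + 6 + 3 = 16
Karl -> Judy -> Liam -> Frank: 2 + 3 + 3 = 8
Best route has total 8.

8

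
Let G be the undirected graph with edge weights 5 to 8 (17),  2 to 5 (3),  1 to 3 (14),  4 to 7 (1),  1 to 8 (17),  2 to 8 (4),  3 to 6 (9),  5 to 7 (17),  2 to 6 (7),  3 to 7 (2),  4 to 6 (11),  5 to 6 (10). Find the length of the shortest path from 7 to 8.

22

A few of the 7→8 routes:
7 - 5 - 2 - 8: 17 + 3 + 4 = 24
7 - 4 - 6 - 2 - 8: 1 + 11 + 7 + 4 = 23
7 - 3 - 6 - 2 - 8: 2 + 9 + 7 + 4 = 22
7 - 3 - 6 - 5 - 2 - 8: 2 + 9 + 10 + 3 + 4 = 28
The minimum is 22.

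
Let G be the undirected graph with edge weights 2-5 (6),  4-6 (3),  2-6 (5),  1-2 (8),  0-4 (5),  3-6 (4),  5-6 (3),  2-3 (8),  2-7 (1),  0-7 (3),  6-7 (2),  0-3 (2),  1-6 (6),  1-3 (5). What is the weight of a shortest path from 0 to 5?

Checking several routes:
0-4-6-5: 5 + 3 + 3 = 11
0-7-6-5: 3 + 2 + 3 = 8
0-3-6-5: 2 + 4 + 3 = 9
0-7-2-6-5: 3 + 1 + 5 + 3 = 12
0-7-2-5: 3 + 1 + 6 = 10
Shortest: 8.

8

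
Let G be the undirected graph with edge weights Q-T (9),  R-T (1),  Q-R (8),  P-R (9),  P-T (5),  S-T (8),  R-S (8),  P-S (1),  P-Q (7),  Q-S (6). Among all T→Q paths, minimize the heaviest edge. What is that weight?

6

Some routes from T to Q:
T → P → Q: max(5, 7) = 7
T → P → S → Q: max(5, 1, 6) = 6
T → R → S → P → Q: max(1, 8, 1, 7) = 8
Best route has worst link 6.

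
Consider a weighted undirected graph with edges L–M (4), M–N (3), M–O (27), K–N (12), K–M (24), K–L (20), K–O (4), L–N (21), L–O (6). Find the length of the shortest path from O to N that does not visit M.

16

Candidate routes:
O→L→N: 6 + 21 = 27
O→K→N: 4 + 12 = 16
O→K→L→N: 4 + 20 + 21 = 45
O→L→K→N: 6 + 20 + 12 = 38
Best route has total 16.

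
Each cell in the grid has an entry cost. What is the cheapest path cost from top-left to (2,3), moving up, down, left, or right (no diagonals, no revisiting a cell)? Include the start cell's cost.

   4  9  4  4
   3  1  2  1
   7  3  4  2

One optimal route is [0,0]→[1,0]→[1,1]→[1,2]→[1,3]→[2,3].
Its cost is 4 + 3 + 1 + 2 + 1 + 2 = 13.

13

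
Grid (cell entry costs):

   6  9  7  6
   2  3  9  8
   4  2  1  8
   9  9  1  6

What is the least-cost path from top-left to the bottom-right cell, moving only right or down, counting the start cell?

21

Path [0,0] → [1,0] → [1,1] → [2,1] → [2,2] → [3,2] → [3,3]: 6 + 2 + 3 + 2 + 1 + 1 + 6 = 21.
(Top row then right column would cost 50.)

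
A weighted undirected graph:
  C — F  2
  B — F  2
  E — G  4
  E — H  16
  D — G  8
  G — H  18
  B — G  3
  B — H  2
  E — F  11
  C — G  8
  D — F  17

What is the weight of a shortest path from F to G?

Checking several routes:
F → E → G: 11 + 4 = 15
F → B → H → E → G: 2 + 2 + 16 + 4 = 24
F → B → G: 2 + 3 = 5
F → B → H → G: 2 + 2 + 18 = 22
F → C → G: 2 + 8 = 10
The minimum is 5.

5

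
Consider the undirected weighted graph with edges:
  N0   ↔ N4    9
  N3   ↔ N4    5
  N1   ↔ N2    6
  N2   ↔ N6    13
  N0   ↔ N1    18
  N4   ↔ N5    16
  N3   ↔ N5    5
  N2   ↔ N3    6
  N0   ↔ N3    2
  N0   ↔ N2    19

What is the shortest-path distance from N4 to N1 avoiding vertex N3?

27

Routes from N4 to N1 avoiding N3:
N4 → N0 → N2 → N1: 9 + 19 + 6 = 34
N4 → N0 → N1: 9 + 18 = 27
The minimum is 27.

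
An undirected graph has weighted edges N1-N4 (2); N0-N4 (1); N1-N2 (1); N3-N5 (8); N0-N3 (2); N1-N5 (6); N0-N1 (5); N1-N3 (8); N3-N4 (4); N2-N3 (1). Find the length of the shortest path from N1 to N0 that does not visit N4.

Candidate routes:
N1 -> N3 -> N0: 8 + 2 = 10
N1 -> N2 -> N3 -> N0: 1 + 1 + 2 = 4
N1 -> N5 -> N3 -> N0: 6 + 8 + 2 = 16
N1 -> N0: 5
Best route has total 4.

4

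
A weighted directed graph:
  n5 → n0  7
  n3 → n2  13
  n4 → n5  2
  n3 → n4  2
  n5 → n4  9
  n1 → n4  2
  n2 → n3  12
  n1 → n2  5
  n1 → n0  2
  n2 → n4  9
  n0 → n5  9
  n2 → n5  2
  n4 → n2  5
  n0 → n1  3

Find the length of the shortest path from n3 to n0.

11

Candidate routes:
n3 -> n2 -> n5 -> n0: 13 + 2 + 7 = 22
n3 -> n4 -> n2 -> n5 -> n0: 2 + 5 + 2 + 7 = 16
n3 -> n4 -> n5 -> n0: 2 + 2 + 7 = 11
n3 -> n2 -> n4 -> n5 -> n0: 13 + 9 + 2 + 7 = 31
Shortest: 11.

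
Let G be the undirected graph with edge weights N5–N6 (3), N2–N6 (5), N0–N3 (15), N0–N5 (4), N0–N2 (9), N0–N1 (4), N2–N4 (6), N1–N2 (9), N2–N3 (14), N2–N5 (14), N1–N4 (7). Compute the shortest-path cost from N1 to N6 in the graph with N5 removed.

Routes from N1 to N6 avoiding N5:
N1 → N4 → N2 → N6: 7 + 6 + 5 = 18
N1 → N0 → N3 → N2 → N6: 4 + 15 + 14 + 5 = 38
N1 → N2 → N6: 9 + 5 = 14
N1 → N0 → N2 → N6: 4 + 9 + 5 = 18
Best route has total 14.

14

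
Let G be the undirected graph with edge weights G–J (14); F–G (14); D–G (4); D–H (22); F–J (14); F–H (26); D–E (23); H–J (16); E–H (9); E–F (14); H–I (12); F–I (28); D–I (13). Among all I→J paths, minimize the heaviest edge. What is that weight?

Comparing a few candidate routes:
I -> H -> E -> F -> G -> J: max(12, 9, 14, 14, 14) = 14
I -> D -> G -> J: max(13, 4, 14) = 14
I -> D -> G -> F -> J: max(13, 4, 14, 14) = 14
Smallest bottleneck: 14.

14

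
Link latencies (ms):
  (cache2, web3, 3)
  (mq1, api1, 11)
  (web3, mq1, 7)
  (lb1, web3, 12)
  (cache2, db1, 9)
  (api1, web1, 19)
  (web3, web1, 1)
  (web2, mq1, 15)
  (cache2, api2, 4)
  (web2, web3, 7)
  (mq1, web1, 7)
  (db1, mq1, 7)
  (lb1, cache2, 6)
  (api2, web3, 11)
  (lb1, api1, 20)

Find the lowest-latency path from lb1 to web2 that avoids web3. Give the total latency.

Paths from lb1 to web2 avoiding web3:
lb1→cache2→db1→mq1→web2: 6 + 9 + 7 + 15 = 37
lb1→api1→web1→mq1→web2: 20 + 19 + 7 + 15 = 61
lb1→api1→mq1→web2: 20 + 11 + 15 = 46
The minimum is 37 ms.

37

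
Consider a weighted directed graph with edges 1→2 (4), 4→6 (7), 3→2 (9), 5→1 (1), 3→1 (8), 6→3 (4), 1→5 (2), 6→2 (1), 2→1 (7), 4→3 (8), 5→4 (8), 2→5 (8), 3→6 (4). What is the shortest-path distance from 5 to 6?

15

Paths from 5 to 6:
5 - 4 - 3 - 6: 8 + 8 + 4 = 20
5 - 4 - 6: 8 + 7 = 15
The minimum is 15.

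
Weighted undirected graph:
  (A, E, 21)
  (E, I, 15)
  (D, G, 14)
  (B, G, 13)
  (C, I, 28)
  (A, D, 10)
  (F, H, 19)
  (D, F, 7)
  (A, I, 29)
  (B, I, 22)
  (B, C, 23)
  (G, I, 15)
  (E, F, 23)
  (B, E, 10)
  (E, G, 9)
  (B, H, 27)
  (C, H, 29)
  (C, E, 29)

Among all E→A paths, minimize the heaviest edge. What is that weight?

14

A few of the E→A routes:
E-G-D-A: max(9, 14, 10) = 14
E-B-G-D-A: max(10, 13, 14, 10) = 14
E-I-G-D-A: max(15, 15, 14, 10) = 15
E-A: max(21) = 21
E-B-I-G-D-A: max(10, 22, 15, 14, 10) = 22
E-I-B-G-D-A: max(15, 22, 13, 14, 10) = 22
Best route has worst link 14.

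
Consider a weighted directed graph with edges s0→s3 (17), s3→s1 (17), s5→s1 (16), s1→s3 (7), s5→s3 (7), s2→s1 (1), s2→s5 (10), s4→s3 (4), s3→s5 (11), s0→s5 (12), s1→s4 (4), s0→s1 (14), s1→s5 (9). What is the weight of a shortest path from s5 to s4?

Paths from s5 to s4:
s5 → s3 → s1 → s4: 7 + 17 + 4 = 28
s5 → s1 → s4: 16 + 4 = 20
The minimum is 20.

20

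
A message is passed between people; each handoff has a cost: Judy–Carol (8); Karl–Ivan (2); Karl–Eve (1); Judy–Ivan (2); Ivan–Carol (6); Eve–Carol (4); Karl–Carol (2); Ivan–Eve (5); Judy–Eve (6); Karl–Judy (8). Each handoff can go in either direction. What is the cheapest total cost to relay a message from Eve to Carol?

3

Comparing a few candidate routes:
Eve→Ivan→Karl→Carol: 5 + 2 + 2 = 9
Eve→Ivan→Carol: 5 + 6 = 11
Eve→Carol: 4
Eve→Karl→Ivan→Carol: 1 + 2 + 6 = 9
Eve→Karl→Carol: 1 + 2 = 3
Best route has total 3.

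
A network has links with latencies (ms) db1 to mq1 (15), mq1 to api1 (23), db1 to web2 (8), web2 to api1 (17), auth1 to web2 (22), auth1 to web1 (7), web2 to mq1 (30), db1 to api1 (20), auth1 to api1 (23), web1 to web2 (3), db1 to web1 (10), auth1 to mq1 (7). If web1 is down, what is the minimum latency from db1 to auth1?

22

A few of the db1→auth1 routes:
db1-api1-auth1: 20 + 23 = 43
db1-web2-mq1-auth1: 8 + 30 + 7 = 45
db1-web2-auth1: 8 + 22 = 30
db1-mq1-auth1: 15 + 7 = 22
Best route has total 22 ms.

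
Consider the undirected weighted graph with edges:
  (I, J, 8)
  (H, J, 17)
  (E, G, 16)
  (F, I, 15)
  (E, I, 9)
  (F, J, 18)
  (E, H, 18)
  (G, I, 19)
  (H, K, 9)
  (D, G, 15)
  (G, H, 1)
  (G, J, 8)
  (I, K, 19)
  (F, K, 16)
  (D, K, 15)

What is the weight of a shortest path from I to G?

A few of the I→G routes:
I - K - H - G: 19 + 9 + 1 = 29
I - J - H - G: 8 + 17 + 1 = 26
I - J - G: 8 + 8 = 16
I - G: 19
I - E - H - G: 9 + 18 + 1 = 28
I - E - G: 9 + 16 = 25
Best route has total 16.

16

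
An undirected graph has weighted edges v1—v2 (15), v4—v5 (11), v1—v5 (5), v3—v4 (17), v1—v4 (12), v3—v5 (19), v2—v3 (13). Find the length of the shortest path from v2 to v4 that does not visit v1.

30

Candidate routes:
v2→v3→v5→v4: 13 + 19 + 11 = 43
v2→v3→v4: 13 + 17 = 30
Best route has total 30.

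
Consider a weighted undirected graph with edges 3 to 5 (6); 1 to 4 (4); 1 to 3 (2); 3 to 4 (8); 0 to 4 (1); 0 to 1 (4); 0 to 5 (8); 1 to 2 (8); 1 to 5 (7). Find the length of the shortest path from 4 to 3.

Checking several routes:
4 → 3: 8
4 → 0 → 5 → 1 → 3: 1 + 8 + 7 + 2 = 18
4 → 1 → 5 → 3: 4 + 7 + 6 = 17
4 → 0 → 1 → 3: 1 + 4 + 2 = 7
4 → 0 → 5 → 3: 1 + 8 + 6 = 15
4 → 1 → 3: 4 + 2 = 6
The minimum is 6.

6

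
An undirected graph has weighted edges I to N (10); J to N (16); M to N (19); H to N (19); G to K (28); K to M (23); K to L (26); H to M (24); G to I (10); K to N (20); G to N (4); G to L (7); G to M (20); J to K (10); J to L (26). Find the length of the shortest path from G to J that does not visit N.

33

Routes from G to J avoiding N:
G - L - K - J: 7 + 26 + 10 = 43
G - M - K - J: 20 + 23 + 10 = 53
G - L - J: 7 + 26 = 33
G - K - J: 28 + 10 = 38
G - M - K - L - J: 20 + 23 + 26 + 26 = 95
G - K - L - J: 28 + 26 + 26 = 80
Shortest: 33.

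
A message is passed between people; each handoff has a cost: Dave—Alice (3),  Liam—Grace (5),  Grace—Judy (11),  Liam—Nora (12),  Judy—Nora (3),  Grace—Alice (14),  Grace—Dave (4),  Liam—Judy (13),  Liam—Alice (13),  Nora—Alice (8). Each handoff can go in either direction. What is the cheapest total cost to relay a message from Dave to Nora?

Checking several routes:
Dave - Alice - Nora: 3 + 8 = 11
Dave - Grace - Liam - Nora: 4 + 5 + 12 = 21
Dave - Grace - Judy - Nora: 4 + 11 + 3 = 18
Shortest: 11.

11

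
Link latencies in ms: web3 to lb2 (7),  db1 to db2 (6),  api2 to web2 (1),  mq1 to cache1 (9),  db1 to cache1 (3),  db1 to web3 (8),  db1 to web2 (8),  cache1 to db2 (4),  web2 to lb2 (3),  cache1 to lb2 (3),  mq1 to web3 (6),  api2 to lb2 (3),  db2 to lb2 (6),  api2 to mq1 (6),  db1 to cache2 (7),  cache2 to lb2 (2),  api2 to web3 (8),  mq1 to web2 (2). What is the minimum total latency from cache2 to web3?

Checking several routes:
cache2 → lb2 → api2 → web2 → mq1 → web3: 2 + 3 + 1 + 2 + 6 = 14
cache2 → lb2 → api2 → web3: 2 + 3 + 8 = 13
cache2 → lb2 → web2 → api2 → web3: 2 + 3 + 1 + 8 = 14
cache2 → lb2 → web3: 2 + 7 = 9
cache2 → lb2 → web2 → mq1 → web3: 2 + 3 + 2 + 6 = 13
Shortest: 9 ms.

9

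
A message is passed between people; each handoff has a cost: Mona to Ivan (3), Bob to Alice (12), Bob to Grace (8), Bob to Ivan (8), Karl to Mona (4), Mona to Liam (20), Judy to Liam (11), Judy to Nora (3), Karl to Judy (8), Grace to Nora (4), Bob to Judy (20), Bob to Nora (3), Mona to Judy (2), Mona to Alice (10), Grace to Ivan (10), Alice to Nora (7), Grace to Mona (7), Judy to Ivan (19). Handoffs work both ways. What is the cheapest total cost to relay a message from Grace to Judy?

A few of the Grace→Judy routes:
Grace→Nora→Bob→Ivan→Mona→Judy: 4 + 3 + 8 + 3 + 2 = 20
Grace→Mona→Karl→Judy: 7 + 4 + 8 = 19
Grace→Mona→Judy: 7 + 2 = 9
Grace→Nora→Judy: 4 + 3 = 7
Grace→Bob→Nora→Judy: 8 + 3 + 3 = 14
Grace→Ivan→Mona→Judy: 10 + 3 + 2 = 15
The minimum is 7.

7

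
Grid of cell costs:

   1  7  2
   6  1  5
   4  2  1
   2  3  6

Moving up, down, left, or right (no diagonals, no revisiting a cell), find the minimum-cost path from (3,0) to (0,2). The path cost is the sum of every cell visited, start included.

15

Path (3,0) → (3,1) → (2,1) → (1,1) → (1,2) → (0,2): 2 + 3 + 2 + 1 + 5 + 2 = 15.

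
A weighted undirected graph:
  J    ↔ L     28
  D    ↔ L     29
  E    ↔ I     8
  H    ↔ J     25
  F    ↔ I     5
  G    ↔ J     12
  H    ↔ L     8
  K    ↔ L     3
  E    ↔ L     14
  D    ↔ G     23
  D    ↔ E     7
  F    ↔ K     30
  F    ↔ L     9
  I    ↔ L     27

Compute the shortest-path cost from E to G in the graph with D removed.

Comparing a few candidate routes:
E-I-L-J-G: 8 + 27 + 28 + 12 = 75
E-L-J-G: 14 + 28 + 12 = 54
E-I-F-L-H-J-G: 8 + 5 + 9 + 8 + 25 + 12 = 67
E-I-F-L-J-G: 8 + 5 + 9 + 28 + 12 = 62
E-L-H-J-G: 14 + 8 + 25 + 12 = 59
E-I-L-H-J-G: 8 + 27 + 8 + 25 + 12 = 80
Best route has total 54.

54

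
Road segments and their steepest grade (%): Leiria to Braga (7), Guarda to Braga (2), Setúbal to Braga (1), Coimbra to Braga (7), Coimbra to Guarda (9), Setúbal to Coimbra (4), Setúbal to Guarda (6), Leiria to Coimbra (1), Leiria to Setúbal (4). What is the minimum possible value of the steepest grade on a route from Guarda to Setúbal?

A few of the Guarda→Setúbal routes:
Guarda → Setúbal: max(6) = 6
Guarda → Braga → Leiria → Coimbra → Setúbal: max(2, 7, 1, 4) = 7
Guarda → Braga → Leiria → Setúbal: max(2, 7, 4) = 7
Guarda → Braga → Setúbal: max(2, 1) = 2
Smallest bottleneck: 2%.

2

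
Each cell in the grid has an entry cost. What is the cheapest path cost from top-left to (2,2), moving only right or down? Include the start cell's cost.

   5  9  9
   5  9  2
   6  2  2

One optimal route is [0,0]→[1,0]→[2,0]→[2,1]→[2,2].
Its cost is 5 + 5 + 6 + 2 + 2 = 20.
For comparison, the top-then-right route costs 27.

20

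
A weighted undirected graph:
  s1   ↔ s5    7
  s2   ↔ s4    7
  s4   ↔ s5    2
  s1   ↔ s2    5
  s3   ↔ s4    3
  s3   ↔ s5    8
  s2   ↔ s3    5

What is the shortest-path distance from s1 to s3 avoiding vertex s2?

Paths from s1 to s3 avoiding s2:
s1 → s5 → s4 → s3: 7 + 2 + 3 = 12
s1 → s5 → s3: 7 + 8 = 15
Shortest: 12.

12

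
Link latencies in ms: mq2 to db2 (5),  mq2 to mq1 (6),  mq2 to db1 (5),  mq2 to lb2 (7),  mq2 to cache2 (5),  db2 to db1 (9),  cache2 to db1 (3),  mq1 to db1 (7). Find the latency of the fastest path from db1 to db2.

9

Routes from db1 to db2:
db1 -> mq1 -> mq2 -> db2: 7 + 6 + 5 = 18
db1 -> mq2 -> db2: 5 + 5 = 10
db1 -> cache2 -> mq2 -> db2: 3 + 5 + 5 = 13
db1 -> db2: 9
The minimum is 9 ms.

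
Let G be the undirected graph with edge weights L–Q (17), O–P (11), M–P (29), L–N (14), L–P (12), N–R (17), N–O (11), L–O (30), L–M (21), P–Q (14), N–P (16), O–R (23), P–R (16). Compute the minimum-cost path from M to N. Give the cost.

35

Comparing a few candidate routes:
M - P - N: 29 + 16 = 45
M - L - P - N: 21 + 12 + 16 = 49
M - L - N: 21 + 14 = 35
Shortest: 35.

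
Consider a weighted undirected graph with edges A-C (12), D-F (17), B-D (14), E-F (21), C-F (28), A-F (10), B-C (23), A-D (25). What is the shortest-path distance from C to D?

Comparing a few candidate routes:
C → F → D: 28 + 17 = 45
C → A → F → D: 12 + 10 + 17 = 39
C → B → D: 23 + 14 = 37
C → A → D: 12 + 25 = 37
Shortest: 37.

37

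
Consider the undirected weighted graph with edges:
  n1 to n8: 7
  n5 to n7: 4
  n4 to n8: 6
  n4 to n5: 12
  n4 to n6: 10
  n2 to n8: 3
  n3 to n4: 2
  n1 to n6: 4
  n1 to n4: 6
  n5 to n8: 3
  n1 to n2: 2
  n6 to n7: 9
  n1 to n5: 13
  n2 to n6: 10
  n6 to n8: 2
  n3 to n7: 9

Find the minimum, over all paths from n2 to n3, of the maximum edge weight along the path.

Comparing a few candidate routes:
n2 → n1 → n4 → n3: max(2, 6, 2) = 6
n2 → n8 → n6 → n1 → n4 → n3: max(3, 2, 4, 6, 2) = 6
n2 → n1 → n6 → n8 → n4 → n3: max(2, 4, 2, 6, 2) = 6
n2 → n8 → n4 → n3: max(3, 6, 2) = 6
Smallest bottleneck: 6.

6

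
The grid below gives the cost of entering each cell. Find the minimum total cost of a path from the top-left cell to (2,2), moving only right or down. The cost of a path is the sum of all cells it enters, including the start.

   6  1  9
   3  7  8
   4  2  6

21

Take (0,0)→(1,0)→(2,0)→(2,1)→(2,2) for a total of 6 + 3 + 4 + 2 + 6 = 21.
(Top row then right column would cost 30.)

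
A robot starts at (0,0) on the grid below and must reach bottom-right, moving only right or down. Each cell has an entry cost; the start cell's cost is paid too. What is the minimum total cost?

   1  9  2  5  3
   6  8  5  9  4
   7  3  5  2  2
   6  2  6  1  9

Cheapest: (0,0) -> (0,1) -> (0,2) -> (1,2) -> (2,2) -> (2,3) -> (3,3) -> (3,4)
  1 + 9 + 2 + 5 + 5 + 2 + 1 + 9 = 34
(Top row then right column would cost 35.)

34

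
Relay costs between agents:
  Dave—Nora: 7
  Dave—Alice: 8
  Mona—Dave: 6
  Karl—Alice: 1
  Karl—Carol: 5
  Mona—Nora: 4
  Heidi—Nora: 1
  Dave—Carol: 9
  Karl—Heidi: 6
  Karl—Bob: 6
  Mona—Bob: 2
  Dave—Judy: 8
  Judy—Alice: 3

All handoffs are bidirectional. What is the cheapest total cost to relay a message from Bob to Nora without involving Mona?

Comparing a few candidate routes:
Bob → Karl → Heidi → Nora: 6 + 6 + 1 = 13
Bob → Karl → Alice → Judy → Dave → Nora: 6 + 1 + 3 + 8 + 7 = 25
Bob → Karl → Alice → Dave → Nora: 6 + 1 + 8 + 7 = 22
Best route has total 13.

13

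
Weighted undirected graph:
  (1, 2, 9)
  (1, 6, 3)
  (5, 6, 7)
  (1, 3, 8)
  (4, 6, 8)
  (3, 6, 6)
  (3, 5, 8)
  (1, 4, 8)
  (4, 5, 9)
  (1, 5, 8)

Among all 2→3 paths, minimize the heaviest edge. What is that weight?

Comparing a few candidate routes:
2→1→6→5→3: max(9, 3, 7, 8) = 9
2→1→6→3: max(9, 3, 6) = 9
2→1→6→4→5→3: max(9, 3, 8, 9, 8) = 9
The minimum achievable maximum is 9.

9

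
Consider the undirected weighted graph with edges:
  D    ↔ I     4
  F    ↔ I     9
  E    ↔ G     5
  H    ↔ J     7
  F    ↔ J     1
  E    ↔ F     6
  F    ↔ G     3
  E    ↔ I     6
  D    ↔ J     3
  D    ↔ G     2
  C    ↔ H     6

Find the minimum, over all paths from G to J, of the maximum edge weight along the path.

Comparing a few candidate routes:
G → E → I → D → J: max(5, 6, 4, 3) = 6
G → F → E → I → D → J: max(3, 6, 6, 4, 3) = 6
G → D → J: max(2, 3) = 3
G → F → J: max(3, 1) = 3
G → D → I → E → F → J: max(2, 4, 6, 6, 1) = 6
G → E → F → J: max(5, 6, 1) = 6
Best route has worst link 3.

3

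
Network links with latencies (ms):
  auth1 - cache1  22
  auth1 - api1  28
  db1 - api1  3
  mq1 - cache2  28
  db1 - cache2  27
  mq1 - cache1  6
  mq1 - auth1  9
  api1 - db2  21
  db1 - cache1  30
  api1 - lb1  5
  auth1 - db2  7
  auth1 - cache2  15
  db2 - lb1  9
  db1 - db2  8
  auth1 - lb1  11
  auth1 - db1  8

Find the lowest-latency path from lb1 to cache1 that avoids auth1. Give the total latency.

38

Comparing a few candidate routes:
lb1-api1-db1-cache2-mq1-cache1: 5 + 3 + 27 + 28 + 6 = 69
lb1-api1-db2-db1-cache1: 5 + 21 + 8 + 30 = 64
lb1-db2-db1-cache1: 9 + 8 + 30 = 47
lb1-db2-api1-db1-cache1: 9 + 21 + 3 + 30 = 63
lb1-api1-db1-cache1: 5 + 3 + 30 = 38
Best route has total 38 ms.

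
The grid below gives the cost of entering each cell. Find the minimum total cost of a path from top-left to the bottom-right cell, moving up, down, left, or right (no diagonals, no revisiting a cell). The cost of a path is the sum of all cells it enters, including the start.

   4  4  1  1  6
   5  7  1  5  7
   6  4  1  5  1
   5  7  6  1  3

Best path: (0,0) → (0,1) → (0,2) → (1,2) → (2,2) → (2,3) → (2,4) → (3,4)
Cost: 4 + 4 + 1 + 1 + 1 + 5 + 1 + 3 = 20

20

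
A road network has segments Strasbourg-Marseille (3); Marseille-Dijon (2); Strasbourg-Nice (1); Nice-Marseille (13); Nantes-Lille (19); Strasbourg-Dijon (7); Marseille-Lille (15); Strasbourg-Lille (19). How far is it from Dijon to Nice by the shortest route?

Comparing a few candidate routes:
Dijon -> Marseille -> Nice: 2 + 13 = 15
Dijon -> Strasbourg -> Nice: 7 + 1 = 8
Dijon -> Marseille -> Strasbourg -> Nice: 2 + 3 + 1 = 6
Dijon -> Strasbourg -> Marseille -> Nice: 7 + 3 + 13 = 23
The minimum is 6 mi.

6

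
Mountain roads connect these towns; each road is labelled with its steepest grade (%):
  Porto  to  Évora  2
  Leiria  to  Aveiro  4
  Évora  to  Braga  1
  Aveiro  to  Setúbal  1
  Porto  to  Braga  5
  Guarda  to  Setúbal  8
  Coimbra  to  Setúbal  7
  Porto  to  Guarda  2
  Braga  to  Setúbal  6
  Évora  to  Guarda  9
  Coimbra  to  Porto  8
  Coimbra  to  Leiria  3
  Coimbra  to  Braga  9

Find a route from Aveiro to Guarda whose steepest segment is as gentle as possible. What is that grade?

Comparing a few candidate routes:
Aveiro-Setúbal-Braga-Évora-Porto-Guarda: max(1, 6, 1, 2, 2) = 6
Aveiro-Leiria-Coimbra-Setúbal-Braga-Évora-Porto-Guarda: max(4, 3, 7, 6, 1, 2, 2) = 7
Aveiro-Leiria-Coimbra-Porto-Guarda: max(4, 3, 8, 2) = 8
Aveiro-Leiria-Coimbra-Setúbal-Braga-Porto-Guarda: max(4, 3, 7, 6, 5, 2) = 7
Aveiro-Setúbal-Braga-Porto-Guarda: max(1, 6, 5, 2) = 6
Best route has worst link 6%.

6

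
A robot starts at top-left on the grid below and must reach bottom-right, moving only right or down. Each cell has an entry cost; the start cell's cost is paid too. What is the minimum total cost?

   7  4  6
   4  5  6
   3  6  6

Cheapest: (0,0) -> (1,0) -> (2,0) -> (2,1) -> (2,2)
  7 + 4 + 3 + 6 + 6 = 26

26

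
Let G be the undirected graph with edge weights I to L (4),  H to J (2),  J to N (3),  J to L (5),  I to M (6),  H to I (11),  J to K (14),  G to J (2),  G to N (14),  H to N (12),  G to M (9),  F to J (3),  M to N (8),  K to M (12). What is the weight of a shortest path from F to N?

6

Comparing a few candidate routes:
F→J→G→N: 3 + 2 + 14 = 19
F→J→H→N: 3 + 2 + 12 = 17
F→J→N: 3 + 3 = 6
Shortest: 6.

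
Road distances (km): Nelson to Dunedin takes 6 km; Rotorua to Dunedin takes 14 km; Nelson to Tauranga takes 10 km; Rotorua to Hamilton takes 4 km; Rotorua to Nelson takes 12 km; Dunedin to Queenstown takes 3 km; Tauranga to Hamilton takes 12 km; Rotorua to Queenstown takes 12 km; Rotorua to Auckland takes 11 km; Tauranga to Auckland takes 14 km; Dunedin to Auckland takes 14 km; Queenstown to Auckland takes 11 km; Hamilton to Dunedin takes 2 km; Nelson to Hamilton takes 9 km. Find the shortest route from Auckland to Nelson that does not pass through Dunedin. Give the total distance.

23

Some routes from Auckland to Nelson avoiding Dunedin:
Auckland→Rotorua→Hamilton→Nelson: 11 + 4 + 9 = 24
Auckland→Rotorua→Nelson: 11 + 12 = 23
Auckland→Tauranga→Nelson: 14 + 10 = 24
The minimum is 23 km.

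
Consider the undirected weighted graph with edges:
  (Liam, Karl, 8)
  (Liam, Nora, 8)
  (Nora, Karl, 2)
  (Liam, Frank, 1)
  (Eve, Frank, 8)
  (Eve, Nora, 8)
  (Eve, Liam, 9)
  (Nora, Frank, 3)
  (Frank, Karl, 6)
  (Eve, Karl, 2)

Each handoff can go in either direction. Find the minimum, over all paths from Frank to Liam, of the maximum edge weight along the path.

1

A few of the Frank→Liam routes:
Frank -> Liam: max(1) = 1
Frank -> Karl -> Liam: max(6, 8) = 8
Frank -> Karl -> Eve -> Nora -> Liam: max(6, 2, 8, 8) = 8
Frank -> Karl -> Nora -> Liam: max(6, 2, 8) = 8
Best route has worst link 1.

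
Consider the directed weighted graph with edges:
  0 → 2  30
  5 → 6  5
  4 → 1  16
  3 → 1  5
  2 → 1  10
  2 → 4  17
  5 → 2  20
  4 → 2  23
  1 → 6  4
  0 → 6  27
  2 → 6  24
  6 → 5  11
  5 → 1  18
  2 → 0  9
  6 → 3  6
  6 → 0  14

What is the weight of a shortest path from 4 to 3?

Some routes from 4 to 3:
4-1-6-3: 16 + 4 + 6 = 26
4-2-1-6-3: 23 + 10 + 4 + 6 = 43
4-2-6-3: 23 + 24 + 6 = 53
The minimum is 26.

26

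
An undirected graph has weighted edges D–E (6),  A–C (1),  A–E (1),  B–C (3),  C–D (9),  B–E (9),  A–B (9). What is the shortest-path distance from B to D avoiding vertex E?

Candidate routes:
B→C→D: 3 + 9 = 12
B→A→C→D: 9 + 1 + 9 = 19
The minimum is 12.

12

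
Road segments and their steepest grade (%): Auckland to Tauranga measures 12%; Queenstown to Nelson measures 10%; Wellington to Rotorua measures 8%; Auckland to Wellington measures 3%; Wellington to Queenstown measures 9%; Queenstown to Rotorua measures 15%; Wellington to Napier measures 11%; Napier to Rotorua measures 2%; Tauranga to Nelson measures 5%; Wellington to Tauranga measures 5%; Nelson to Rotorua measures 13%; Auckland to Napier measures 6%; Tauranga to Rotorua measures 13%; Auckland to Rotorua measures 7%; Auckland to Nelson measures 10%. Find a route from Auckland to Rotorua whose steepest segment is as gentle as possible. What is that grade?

6

A few of the Auckland→Rotorua routes:
Auckland→Napier→Rotorua: max(6, 2) = 6
Auckland→Wellington→Rotorua: max(3, 8) = 8
Auckland→Rotorua: max(7) = 7
Auckland→Nelson→Tauranga→Wellington→Rotorua: max(10, 5, 5, 8) = 10
Best route has worst link 6%.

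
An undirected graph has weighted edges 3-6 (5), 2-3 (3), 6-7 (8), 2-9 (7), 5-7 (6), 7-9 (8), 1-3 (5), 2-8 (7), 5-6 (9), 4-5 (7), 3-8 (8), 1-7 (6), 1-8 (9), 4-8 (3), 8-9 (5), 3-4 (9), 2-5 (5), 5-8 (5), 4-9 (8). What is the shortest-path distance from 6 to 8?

Checking several routes:
6 - 3 - 4 - 8: 5 + 9 + 3 = 17
6 - 3 - 2 - 8: 5 + 3 + 7 = 15
6 - 3 - 8: 5 + 8 = 13
6 - 5 - 8: 9 + 5 = 14
Shortest: 13.

13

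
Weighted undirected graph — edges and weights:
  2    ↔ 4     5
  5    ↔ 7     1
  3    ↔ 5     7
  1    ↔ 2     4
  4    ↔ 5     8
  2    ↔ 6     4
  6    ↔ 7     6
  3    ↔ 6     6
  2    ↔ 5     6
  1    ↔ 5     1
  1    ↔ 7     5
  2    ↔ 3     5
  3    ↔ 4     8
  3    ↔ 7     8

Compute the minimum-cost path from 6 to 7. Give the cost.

6

Some routes from 6 to 7:
6-3-7: 6 + 8 = 14
6-2-1-5-7: 4 + 4 + 1 + 1 = 10
6-2-1-7: 4 + 4 + 5 = 13
6-3-5-7: 6 + 7 + 1 = 14
6-2-5-7: 4 + 6 + 1 = 11
6-7: 6
Best route has total 6.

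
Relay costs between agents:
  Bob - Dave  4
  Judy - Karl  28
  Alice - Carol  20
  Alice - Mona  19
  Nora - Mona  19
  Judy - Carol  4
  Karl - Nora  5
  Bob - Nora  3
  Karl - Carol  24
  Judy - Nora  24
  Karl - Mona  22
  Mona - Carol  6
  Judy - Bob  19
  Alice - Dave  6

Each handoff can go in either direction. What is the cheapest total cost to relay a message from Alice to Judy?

Some routes from Alice to Judy:
Alice→Mona→Carol→Judy: 19 + 6 + 4 = 29
Alice→Dave→Bob→Nora→Judy: 6 + 4 + 3 + 24 = 37
Alice→Carol→Judy: 20 + 4 = 24
Alice→Dave→Bob→Judy: 6 + 4 + 19 = 29
Alice→Dave→Bob→Nora→Mona→Carol→Judy: 6 + 4 + 3 + 19 + 6 + 4 = 42
Shortest: 24.

24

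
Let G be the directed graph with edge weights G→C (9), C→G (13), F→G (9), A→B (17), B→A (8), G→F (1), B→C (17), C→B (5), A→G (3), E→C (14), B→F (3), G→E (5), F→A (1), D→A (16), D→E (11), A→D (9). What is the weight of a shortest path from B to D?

13

Paths from B to D:
B-A-D: 8 + 9 = 17
B-C-G-F-A-D: 17 + 13 + 1 + 1 + 9 = 41
B-F-A-D: 3 + 1 + 9 = 13
The minimum is 13.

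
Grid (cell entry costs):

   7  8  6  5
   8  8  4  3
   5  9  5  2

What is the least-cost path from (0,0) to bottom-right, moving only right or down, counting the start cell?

One optimal route is (0,0) -> (0,1) -> (0,2) -> (1,2) -> (1,3) -> (2,3).
Its cost is 7 + 8 + 6 + 4 + 3 + 2 = 30.
For comparison, the top-then-right route costs 31.

30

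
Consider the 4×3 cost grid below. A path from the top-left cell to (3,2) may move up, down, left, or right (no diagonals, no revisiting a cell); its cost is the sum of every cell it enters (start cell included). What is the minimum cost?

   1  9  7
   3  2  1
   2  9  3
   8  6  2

12

Cheapest: [0,0] → [1,0] → [1,1] → [1,2] → [2,2] → [3,2]
  1 + 3 + 2 + 1 + 3 + 2 = 12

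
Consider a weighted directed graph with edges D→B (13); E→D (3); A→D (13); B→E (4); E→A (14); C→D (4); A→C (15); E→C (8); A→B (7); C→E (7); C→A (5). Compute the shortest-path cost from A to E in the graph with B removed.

Candidate routes:
A - C - E: 15 + 7 = 22
Shortest: 22.

22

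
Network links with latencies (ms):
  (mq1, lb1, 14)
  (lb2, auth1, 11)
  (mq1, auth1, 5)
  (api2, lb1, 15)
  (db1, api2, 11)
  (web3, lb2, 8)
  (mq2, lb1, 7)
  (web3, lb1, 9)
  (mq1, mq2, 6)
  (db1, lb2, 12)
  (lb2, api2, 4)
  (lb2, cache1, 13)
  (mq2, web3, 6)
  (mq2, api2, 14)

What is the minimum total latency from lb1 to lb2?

17

A few of the lb1→lb2 routes:
lb1 → web3 → lb2: 9 + 8 = 17
lb1 → api2 → lb2: 15 + 4 = 19
lb1 → mq2 → web3 → lb2: 7 + 6 + 8 = 21
Best route has total 17 ms.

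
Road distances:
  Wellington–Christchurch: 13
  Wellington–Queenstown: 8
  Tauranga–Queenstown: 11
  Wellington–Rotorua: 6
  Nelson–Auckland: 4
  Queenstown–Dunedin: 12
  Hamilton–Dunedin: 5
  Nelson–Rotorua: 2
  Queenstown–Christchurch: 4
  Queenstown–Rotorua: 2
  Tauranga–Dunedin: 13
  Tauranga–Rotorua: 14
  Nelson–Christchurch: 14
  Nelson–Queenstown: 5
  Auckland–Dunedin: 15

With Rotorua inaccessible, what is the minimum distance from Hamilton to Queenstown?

17

Comparing a few candidate routes:
Hamilton→Dunedin→Tauranga→Queenstown: 5 + 13 + 11 = 29
Hamilton→Dunedin→Auckland→Nelson→Queenstown: 5 + 15 + 4 + 5 = 29
Hamilton→Dunedin→Queenstown: 5 + 12 = 17
Best route has total 17.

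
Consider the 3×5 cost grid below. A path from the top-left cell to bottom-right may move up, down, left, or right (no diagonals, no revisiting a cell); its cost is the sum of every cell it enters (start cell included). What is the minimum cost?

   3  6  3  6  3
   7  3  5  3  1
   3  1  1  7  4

Take [0,0] [0,1] [0,2] [1,2] [1,3] [1,4] [2,4] for a total of 3 + 6 + 3 + 5 + 3 + 1 + 4 = 25.

25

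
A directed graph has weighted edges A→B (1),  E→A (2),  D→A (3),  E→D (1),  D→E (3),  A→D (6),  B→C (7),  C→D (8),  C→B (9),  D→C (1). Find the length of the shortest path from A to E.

Routes from A to E:
A -> D -> E: 6 + 3 = 9
A -> B -> C -> D -> E: 1 + 7 + 8 + 3 = 19
The minimum is 9.

9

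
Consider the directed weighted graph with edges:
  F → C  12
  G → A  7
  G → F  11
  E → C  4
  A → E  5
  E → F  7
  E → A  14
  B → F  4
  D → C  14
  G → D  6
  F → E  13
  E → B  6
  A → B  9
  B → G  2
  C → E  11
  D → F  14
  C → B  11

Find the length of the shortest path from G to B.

16

A few of the G→B routes:
G → A → E → C → B: 7 + 5 + 4 + 11 = 27
G → A → B: 7 + 9 = 16
G → A → E → B: 7 + 5 + 6 = 18
The minimum is 16.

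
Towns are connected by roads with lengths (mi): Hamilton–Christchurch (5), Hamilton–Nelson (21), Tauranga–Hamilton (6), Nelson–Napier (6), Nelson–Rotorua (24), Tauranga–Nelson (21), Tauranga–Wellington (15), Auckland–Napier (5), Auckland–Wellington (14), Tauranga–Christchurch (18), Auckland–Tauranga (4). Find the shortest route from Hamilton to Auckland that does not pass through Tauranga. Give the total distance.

32

Paths from Hamilton to Auckland avoiding Tauranga:
Hamilton -> Nelson -> Napier -> Auckland: 21 + 6 + 5 = 32
Best route has total 32 mi.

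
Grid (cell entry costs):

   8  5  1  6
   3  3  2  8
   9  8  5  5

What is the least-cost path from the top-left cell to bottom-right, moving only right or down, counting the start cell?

One optimal route is [0,0] -> [0,1] -> [0,2] -> [1,2] -> [2,2] -> [2,3].
Its cost is 8 + 5 + 1 + 2 + 5 + 5 = 26.
For comparison, the top-then-right route costs 33.

26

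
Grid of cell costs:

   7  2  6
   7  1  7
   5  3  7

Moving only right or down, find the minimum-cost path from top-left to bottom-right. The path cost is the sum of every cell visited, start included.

20

Take (0,0) → (0,1) → (1,1) → (2,1) → (2,2) for a total of 7 + 2 + 1 + 3 + 7 = 20.
(Top row then right column would cost 29.)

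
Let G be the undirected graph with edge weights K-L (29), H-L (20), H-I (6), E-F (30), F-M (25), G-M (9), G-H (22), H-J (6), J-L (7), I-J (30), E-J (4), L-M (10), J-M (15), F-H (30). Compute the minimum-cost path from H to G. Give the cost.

Checking several routes:
H→G: 22
H→L→M→G: 20 + 10 + 9 = 39
H→J→M→G: 6 + 15 + 9 = 30
H→J→L→M→G: 6 + 7 + 10 + 9 = 32
The minimum is 22.

22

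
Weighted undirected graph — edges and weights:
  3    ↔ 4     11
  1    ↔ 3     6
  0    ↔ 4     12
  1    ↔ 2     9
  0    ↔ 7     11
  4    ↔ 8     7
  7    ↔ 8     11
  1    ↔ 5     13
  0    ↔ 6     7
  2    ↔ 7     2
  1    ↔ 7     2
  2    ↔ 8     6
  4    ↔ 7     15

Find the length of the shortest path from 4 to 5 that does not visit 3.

30

Checking several routes:
4-8-2-7-1-5: 7 + 6 + 2 + 2 + 13 = 30
4-8-7-1-5: 7 + 11 + 2 + 13 = 33
4-7-1-5: 15 + 2 + 13 = 30
Shortest: 30.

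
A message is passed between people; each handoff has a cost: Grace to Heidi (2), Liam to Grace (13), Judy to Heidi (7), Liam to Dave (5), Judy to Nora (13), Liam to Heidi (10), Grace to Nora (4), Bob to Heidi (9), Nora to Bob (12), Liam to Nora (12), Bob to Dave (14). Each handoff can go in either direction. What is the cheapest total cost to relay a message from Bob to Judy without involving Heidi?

25

Candidate routes:
Bob -> Nora -> Judy: 12 + 13 = 25
Bob -> Dave -> Liam -> Nora -> Judy: 14 + 5 + 12 + 13 = 44
Bob -> Dave -> Liam -> Grace -> Nora -> Judy: 14 + 5 + 13 + 4 + 13 = 49
Shortest: 25.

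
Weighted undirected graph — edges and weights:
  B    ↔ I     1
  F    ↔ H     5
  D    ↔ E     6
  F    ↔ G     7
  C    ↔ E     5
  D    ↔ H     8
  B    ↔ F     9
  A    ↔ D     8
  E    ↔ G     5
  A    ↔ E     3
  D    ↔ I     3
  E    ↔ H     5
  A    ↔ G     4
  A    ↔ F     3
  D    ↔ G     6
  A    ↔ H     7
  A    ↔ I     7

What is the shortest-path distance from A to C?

8

Comparing a few candidate routes:
A -> H -> E -> C: 7 + 5 + 5 = 17
A -> F -> H -> E -> C: 3 + 5 + 5 + 5 = 18
A -> G -> E -> C: 4 + 5 + 5 = 14
A -> E -> C: 3 + 5 = 8
Shortest: 8.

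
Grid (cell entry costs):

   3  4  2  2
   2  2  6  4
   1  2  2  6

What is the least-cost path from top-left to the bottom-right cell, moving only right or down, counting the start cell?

Path (0,0)→(1,0)→(2,0)→(2,1)→(2,2)→(2,3): 3 + 2 + 1 + 2 + 2 + 6 = 16.
(Top row then right column would cost 21.)

16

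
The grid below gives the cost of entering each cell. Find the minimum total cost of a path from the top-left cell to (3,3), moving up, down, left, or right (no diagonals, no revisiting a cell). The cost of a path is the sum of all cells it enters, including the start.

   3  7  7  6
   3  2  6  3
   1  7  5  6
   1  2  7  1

One optimal route is [0,0] [1,0] [2,0] [3,0] [3,1] [3,2] [3,3].
Its cost is 3 + 3 + 1 + 1 + 2 + 7 + 1 = 18.

18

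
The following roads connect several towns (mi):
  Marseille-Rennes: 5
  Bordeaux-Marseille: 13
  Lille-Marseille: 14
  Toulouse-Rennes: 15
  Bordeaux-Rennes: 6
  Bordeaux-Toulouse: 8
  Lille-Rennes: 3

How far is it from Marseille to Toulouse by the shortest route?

19

Some routes from Marseille to Toulouse:
Marseille - Bordeaux - Toulouse: 13 + 8 = 21
Marseille - Lille - Rennes - Bordeaux - Toulouse: 14 + 3 + 6 + 8 = 31
Marseille - Rennes - Bordeaux - Toulouse: 5 + 6 + 8 = 19
Marseille - Rennes - Toulouse: 5 + 15 = 20
Shortest: 19 mi.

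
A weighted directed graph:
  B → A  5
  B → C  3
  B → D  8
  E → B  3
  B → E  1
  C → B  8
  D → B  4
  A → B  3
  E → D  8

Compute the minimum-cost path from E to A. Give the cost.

Paths from E to A:
E - D - B - A: 8 + 4 + 5 = 17
E - B - A: 3 + 5 = 8
Best route has total 8.

8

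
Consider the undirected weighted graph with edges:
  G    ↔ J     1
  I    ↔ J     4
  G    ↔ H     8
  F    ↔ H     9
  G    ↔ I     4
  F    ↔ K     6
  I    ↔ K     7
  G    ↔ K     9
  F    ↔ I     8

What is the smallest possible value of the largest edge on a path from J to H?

A few of the J→H routes:
J-I-G-H: max(4, 4, 8) = 8
J-G-H: max(1, 8) = 8
J-G-I-K-F-H: max(1, 4, 7, 6, 9) = 9
J-G-K-F-H: max(1, 9, 6, 9) = 9
J-G-K-I-F-H: max(1, 9, 7, 8, 9) = 9
Smallest bottleneck: 8.

8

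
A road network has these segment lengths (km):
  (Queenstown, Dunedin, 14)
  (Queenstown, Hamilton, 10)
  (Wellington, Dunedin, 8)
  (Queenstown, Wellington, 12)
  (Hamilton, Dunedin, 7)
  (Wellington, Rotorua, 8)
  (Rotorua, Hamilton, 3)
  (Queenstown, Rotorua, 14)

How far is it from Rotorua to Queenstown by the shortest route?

A few of the Rotorua→Queenstown routes:
Rotorua - Queenstown: 14
Rotorua - Hamilton - Dunedin - Wellington - Queenstown: 3 + 7 + 8 + 12 = 30
Rotorua - Hamilton - Queenstown: 3 + 10 = 13
Rotorua - Wellington - Queenstown: 8 + 12 = 20
Rotorua - Hamilton - Dunedin - Queenstown: 3 + 7 + 14 = 24
Rotorua - Wellington - Dunedin - Queenstown: 8 + 8 + 14 = 30
Shortest: 13 km.

13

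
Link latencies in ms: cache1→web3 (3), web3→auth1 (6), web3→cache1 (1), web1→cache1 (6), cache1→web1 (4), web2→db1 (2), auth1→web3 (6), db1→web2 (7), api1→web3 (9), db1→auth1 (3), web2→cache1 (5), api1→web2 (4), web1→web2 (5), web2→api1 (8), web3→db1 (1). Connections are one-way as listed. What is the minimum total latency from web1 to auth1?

Comparing a few candidate routes:
web1-cache1-web3-db1-auth1: 6 + 3 + 1 + 3 = 13
web1-web2-cache1-web3-auth1: 5 + 5 + 3 + 6 = 19
web1-cache1-web3-auth1: 6 + 3 + 6 = 15
web1-web2-cache1-web3-db1-auth1: 5 + 5 + 3 + 1 + 3 = 17
web1-web2-db1-auth1: 5 + 2 + 3 = 10
Best route has total 10 ms.

10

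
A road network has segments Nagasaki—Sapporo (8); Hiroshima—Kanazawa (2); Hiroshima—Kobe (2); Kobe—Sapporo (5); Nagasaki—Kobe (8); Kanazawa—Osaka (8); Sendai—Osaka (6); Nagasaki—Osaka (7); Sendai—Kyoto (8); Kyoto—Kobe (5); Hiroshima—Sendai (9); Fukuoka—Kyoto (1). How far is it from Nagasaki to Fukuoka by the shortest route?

Comparing a few candidate routes:
Nagasaki → Kobe → Kyoto → Fukuoka: 8 + 5 + 1 = 14
Nagasaki → Sapporo → Kobe → Kyoto → Fukuoka: 8 + 5 + 5 + 1 = 19
Nagasaki → Kobe → Hiroshima → Sendai → Kyoto → Fukuoka: 8 + 2 + 9 + 8 + 1 = 28
Nagasaki → Osaka → Sendai → Kyoto → Fukuoka: 7 + 6 + 8 + 1 = 22
Nagasaki → Osaka → Kanazawa → Hiroshima → Kobe → Kyoto → Fukuoka: 7 + 8 + 2 + 2 + 5 + 1 = 25
Shortest: 14 km.

14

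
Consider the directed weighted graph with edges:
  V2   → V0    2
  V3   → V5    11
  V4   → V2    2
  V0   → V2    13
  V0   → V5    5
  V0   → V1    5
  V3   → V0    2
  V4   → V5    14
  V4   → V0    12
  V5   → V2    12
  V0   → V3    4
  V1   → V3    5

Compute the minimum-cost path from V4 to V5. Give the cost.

9

Checking several routes:
V4→V0→V5: 12 + 5 = 17
V4→V5: 14
V4→V2→V0→V3→V5: 2 + 2 + 4 + 11 = 19
V4→V2→V0→V5: 2 + 2 + 5 = 9
The minimum is 9.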